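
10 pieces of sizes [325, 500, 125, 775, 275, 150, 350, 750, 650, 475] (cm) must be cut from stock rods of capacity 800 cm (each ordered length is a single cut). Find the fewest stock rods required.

6

Total = 775 + 750 + 650 + 500 + 475 + 350 + 325 + 275 + 150 + 125 = 4375 cm.
Lower bound: ⌈4375/800⌉ = 6 stock rods.
A packing using 6 stock rods:
  stock rod 1: 775 = 775
  stock rod 2: 750 = 750
  stock rod 3: 650 + 150 = 800
  stock rod 4: 500 + 275 = 775
  stock rod 5: 475 + 325 = 800
  stock rod 6: 350 + 125 = 475
This matches the lower bound, so 6 is optimal.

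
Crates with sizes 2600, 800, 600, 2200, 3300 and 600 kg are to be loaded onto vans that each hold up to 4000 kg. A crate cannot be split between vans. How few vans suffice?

3

Total = 3300 + 2600 + 2200 + 800 + 600 + 600 = 10100 kg.
Lower bound: ⌈10100/4000⌉ = 3 vans.
A packing using 3 vans:
  van 1: 3300 + 600 = 3900
  van 2: 2600 + 800 + 600 = 4000
  van 3: 2200 = 2200
This matches the lower bound, so 3 is optimal.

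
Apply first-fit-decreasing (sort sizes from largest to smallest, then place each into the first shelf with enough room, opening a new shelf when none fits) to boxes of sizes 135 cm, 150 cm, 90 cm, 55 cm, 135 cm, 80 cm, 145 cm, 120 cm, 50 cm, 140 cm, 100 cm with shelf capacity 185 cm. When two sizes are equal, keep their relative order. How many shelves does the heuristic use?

8

Sorted descending: 150, 145, 140, 135, 135, 120, 100, 90, 80, 55, 50.
  150 → shelf 1 (new)  [load 150/185]
  145 → shelf 2 (new)  [load 145/185]
  140 → shelf 3 (new)  [load 140/185]
  135 → shelf 4 (new)  [load 135/185]
  135 → shelf 5 (new)  [load 135/185]
  120 → shelf 6 (new)  [load 120/185]
  100 → shelf 7 (new)  [load 100/185]
  90 → shelf 8 (new)  [load 90/185]
  80 → shelf 7  [load 180/185]
  55 → shelf 6  [load 175/185]
  50 → shelf 4  [load 185/185]
8 shelves opened.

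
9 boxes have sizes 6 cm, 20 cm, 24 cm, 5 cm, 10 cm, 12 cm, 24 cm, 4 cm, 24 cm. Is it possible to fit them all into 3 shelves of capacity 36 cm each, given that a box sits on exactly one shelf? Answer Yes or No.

No

Total = 129 cm; ⌈129/36⌉ = 4.
At least 4 shelves are required, but only 3 are allowed.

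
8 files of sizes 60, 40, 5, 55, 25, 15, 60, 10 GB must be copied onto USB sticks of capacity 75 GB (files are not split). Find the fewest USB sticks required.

Total = 60 + 60 + 55 + 40 + 25 + 15 + 10 + 5 = 270 GB.
Lower bound: ⌈270/75⌉ = 4 USB sticks.
A packing using 4 USB sticks:
  USB stick 1: 60 + 15 = 75
  USB stick 2: 60 + 10 + 5 = 75
  USB stick 3: 55 = 55
  USB stick 4: 40 + 25 = 65
This matches the lower bound, so 4 is optimal.

4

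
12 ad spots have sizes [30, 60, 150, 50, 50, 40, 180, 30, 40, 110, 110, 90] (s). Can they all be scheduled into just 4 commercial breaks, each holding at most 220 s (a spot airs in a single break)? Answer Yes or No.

No

Total = 940 s; ⌈940/220⌉ = 5.
At least 5 commercial breaks are required, but only 4 are allowed.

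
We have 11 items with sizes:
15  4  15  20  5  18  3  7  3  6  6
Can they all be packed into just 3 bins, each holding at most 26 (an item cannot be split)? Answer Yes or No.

Total = 102; ⌈102/26⌉ = 4.
At least 4 bins are required, but only 3 are allowed.

No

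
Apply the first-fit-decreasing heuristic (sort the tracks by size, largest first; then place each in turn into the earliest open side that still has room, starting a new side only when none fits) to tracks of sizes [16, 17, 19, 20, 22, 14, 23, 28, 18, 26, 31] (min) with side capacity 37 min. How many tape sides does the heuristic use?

Sorted descending: 31, 28, 26, 23, 22, 20, 19, 18, 17, 16, 14.
  31 → side 1 (new)  [load 31/37]
  28 → side 2 (new)  [load 28/37]
  26 → side 3 (new)  [load 26/37]
  23 → side 4 (new)  [load 23/37]
  22 → side 5 (new)  [load 22/37]
  20 → side 6 (new)  [load 20/37]
  19 → side 7 (new)  [load 19/37]
  18 → side 7  [load 37/37]
  17 → side 6  [load 37/37]
  16 → side 8 (new)  [load 16/37]
  14 → side 4  [load 37/37]
8 tape sides opened.

8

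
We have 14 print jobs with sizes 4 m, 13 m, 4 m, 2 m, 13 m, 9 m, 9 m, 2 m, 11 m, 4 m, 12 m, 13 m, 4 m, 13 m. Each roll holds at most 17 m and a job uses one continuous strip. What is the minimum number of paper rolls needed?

8

Total = 13 + 13 + 13 + 13 + 12 + 11 + 9 + 9 + 4 + 4 + 4 + 4 + 2 + 2 = 113 m.
Lower bound: ⌈113/17⌉ = 7 paper rolls.
Also, 8 print jobs each exceed 17/2 m, and no two of those can share a roll, so at least 8 paper rolls are needed.
A packing using 8 paper rolls:
  roll 1: 13 + 4 = 17
  roll 2: 13 + 4 = 17
  roll 3: 13 + 4 = 17
  roll 4: 13 + 4 = 17
  roll 5: 12 + 2 + 2 = 16
  roll 6: 11 = 11
  roll 7: 9 = 9
  roll 8: 9 = 9
This matches the lower bound, so 8 is optimal.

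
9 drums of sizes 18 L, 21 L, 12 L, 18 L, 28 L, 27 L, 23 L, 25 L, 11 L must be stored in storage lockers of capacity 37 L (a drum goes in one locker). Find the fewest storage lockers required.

Total = 28 + 27 + 25 + 23 + 21 + 18 + 18 + 12 + 11 = 183 L.
Lower bound: ⌈183/37⌉ = 5 storage lockers.
A packing using 6 storage lockers:
  locker 1: 28 = 28
  locker 2: 27 = 27
  locker 3: 25 + 12 = 37
  locker 4: 23 + 11 = 34
  locker 5: 21 = 21
  locker 6: 18 + 18 = 36
No arrangement into 5 storage lockers stays within capacity, so 6 is optimal.

6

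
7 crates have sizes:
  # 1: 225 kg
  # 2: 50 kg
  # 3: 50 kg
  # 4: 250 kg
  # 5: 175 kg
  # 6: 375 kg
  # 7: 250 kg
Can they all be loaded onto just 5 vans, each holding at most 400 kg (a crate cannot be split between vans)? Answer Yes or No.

A valid assignment using 4 vans:
  van 1: 375 = 375
  van 2: 250 + 50 + 50 = 350
  van 3: 250 = 250
  van 4: 225 + 175 = 400
That uses only 4 ≤ 5, so 5 vans are enough.

Yes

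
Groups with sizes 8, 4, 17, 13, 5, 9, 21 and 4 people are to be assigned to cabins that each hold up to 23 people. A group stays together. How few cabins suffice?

4

Total = 21 + 17 + 13 + 9 + 8 + 5 + 4 + 4 = 81 people.
Lower bound: ⌈81/23⌉ = 4 cabins.
A packing using 4 cabins:
  cabin 1: 21 = 21
  cabin 2: 17 + 5 = 22
  cabin 3: 13 + 9 = 22
  cabin 4: 8 + 4 + 4 = 16
This matches the lower bound, so 4 is optimal.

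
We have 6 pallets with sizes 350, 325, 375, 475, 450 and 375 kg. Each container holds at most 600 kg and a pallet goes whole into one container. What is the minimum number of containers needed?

6

Total = 475 + 450 + 375 + 375 + 350 + 325 = 2350 kg.
Lower bound: ⌈2350/600⌉ = 4 containers.
Also, 6 pallets each exceed 300 kg, and no two of those can share a container, so at least 6 containers are needed.
A packing using 6 containers:
  container 1: 475 = 475
  container 2: 450 = 450
  container 3: 375 = 375
  container 4: 375 = 375
  container 5: 350 = 350
  container 6: 325 = 325
This matches the lower bound, so 6 is optimal.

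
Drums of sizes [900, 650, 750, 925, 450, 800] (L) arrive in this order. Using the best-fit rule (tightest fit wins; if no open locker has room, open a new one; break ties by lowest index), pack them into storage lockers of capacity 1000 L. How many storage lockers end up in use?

  900 → locker 1 (new)  [load 900/1000]
  650 → locker 2 (new)  [load 650/1000]
  750 → locker 3 (new)  [load 750/1000]
  925 → locker 4 (new)  [load 925/1000]
  450 → locker 5 (new)  [load 450/1000]
  800 → locker 6 (new)  [load 800/1000]
6 storage lockers opened.

6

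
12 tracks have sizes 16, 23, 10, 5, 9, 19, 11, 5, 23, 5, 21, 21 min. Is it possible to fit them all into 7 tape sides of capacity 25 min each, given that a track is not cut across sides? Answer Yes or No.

Total = 168 min; ⌈168/25⌉ = 7.
The bound of 7 does not rule out 7, but exhaustive search shows no assignment into 7 tape sides of capacity 25 min exists — the minimum is 8.

No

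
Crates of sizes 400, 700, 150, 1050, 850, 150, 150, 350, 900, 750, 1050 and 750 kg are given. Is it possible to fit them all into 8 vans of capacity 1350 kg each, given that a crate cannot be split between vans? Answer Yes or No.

Yes

A valid assignment using 7 vans:
  van 1: 1050 + 150 + 150 = 1350
  van 2: 1050 + 150 = 1200
  van 3: 900 + 400 = 1300
  van 4: 850 + 350 = 1200
  van 5: 750 = 750
  van 6: 750 = 750
  van 7: 700 = 700
That uses only 7 ≤ 8, so 8 vans are enough.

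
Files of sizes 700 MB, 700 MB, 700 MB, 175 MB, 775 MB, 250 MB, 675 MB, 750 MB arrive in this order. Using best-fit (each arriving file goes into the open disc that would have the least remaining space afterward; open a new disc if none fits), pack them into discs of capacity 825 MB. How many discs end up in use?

7

  700 → disc 1 (new)  [load 700/825]
  700 → disc 2 (new)  [load 700/825]
  700 → disc 3 (new)  [load 700/825]
  175 → disc 4 (new)  [load 175/825]
  775 → disc 5 (new)  [load 775/825]
  250 → disc 4  [load 425/825]
  675 → disc 6 (new)  [load 675/825]
  750 → disc 7 (new)  [load 750/825]
7 discs opened.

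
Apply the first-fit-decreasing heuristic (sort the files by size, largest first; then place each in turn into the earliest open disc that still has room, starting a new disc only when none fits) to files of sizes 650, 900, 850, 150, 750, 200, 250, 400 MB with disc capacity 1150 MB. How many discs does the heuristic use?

Sorted descending: 900, 850, 750, 650, 400, 250, 200, 150.
  900 → disc 1 (new)  [load 900/1150]
  850 → disc 2 (new)  [load 850/1150]
  750 → disc 3 (new)  [load 750/1150]
  650 → disc 4 (new)  [load 650/1150]
  400 → disc 3  [load 1150/1150]
  250 → disc 1  [load 1150/1150]
  200 → disc 2  [load 1050/1150]
  150 → disc 4  [load 800/1150]
4 discs opened.

4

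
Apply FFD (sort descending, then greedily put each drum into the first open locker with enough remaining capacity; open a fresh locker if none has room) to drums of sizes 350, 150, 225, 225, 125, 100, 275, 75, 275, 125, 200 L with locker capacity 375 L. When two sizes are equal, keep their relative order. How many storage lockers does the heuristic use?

Sorted descending: 350, 275, 275, 225, 225, 200, 150, 125, 125, 100, 75.
  350 → locker 1 (new)  [load 350/375]
  275 → locker 2 (new)  [load 275/375]
  275 → locker 3 (new)  [load 275/375]
  225 → locker 4 (new)  [load 225/375]
  225 → locker 5 (new)  [load 225/375]
  200 → locker 6 (new)  [load 200/375]
  150 → locker 4  [load 375/375]
  125 → locker 5  [load 350/375]
  125 → locker 6  [load 325/375]
  100 → locker 2  [load 375/375]
  75 → locker 3  [load 350/375]
6 storage lockers opened.

6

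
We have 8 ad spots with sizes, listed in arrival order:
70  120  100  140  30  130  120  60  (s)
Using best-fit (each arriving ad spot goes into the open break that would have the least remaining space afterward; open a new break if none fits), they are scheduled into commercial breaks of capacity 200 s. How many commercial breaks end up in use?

5

  70 → break 1 (new)  [load 70/200]
  120 → break 1  [load 190/200]
  100 → break 2 (new)  [load 100/200]
  140 → break 3 (new)  [load 140/200]
  30 → break 3  [load 170/200]
  130 → break 4 (new)  [load 130/200]
  120 → break 5 (new)  [load 120/200]
  60 → break 4  [load 190/200]
5 commercial breaks opened.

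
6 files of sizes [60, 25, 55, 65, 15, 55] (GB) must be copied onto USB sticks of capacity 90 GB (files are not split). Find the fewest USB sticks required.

4

Total = 65 + 60 + 55 + 55 + 25 + 15 = 275 GB.
Lower bound: ⌈275/90⌉ = 4 USB sticks.
A packing using 4 USB sticks:
  USB stick 1: 65 + 25 = 90
  USB stick 2: 60 + 15 = 75
  USB stick 3: 55 = 55
  USB stick 4: 55 = 55
This matches the lower bound, so 4 is optimal.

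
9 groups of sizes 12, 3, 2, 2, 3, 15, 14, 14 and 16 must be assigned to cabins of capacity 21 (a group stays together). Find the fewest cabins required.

Total = 16 + 15 + 14 + 14 + 12 + 3 + 3 + 2 + 2 = 81.
Lower bound: ⌈81/21⌉ = 4 cabins.
Also, 5 groups each exceed 21/2, and no two of those can share a cabin, so at least 5 cabins are needed.
A packing using 5 cabins:
  cabin 1: 16 + 3 + 2 = 21
  cabin 2: 15 + 3 + 2 = 20
  cabin 3: 14 = 14
  cabin 4: 14 = 14
  cabin 5: 12 = 12
This matches the lower bound, so 5 is optimal.

5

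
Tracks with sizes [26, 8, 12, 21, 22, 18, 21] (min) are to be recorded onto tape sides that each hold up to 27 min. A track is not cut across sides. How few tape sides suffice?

6

Total = 26 + 22 + 21 + 21 + 18 + 12 + 8 = 128 min.
Lower bound: ⌈128/27⌉ = 5 tape sides.
A packing using 6 tape sides:
  side 1: 26 = 26
  side 2: 22 = 22
  side 3: 21 = 21
  side 4: 21 = 21
  side 5: 18 + 8 = 26
  side 6: 12 = 12
No arrangement into 5 tape sides stays within capacity, so 6 is optimal.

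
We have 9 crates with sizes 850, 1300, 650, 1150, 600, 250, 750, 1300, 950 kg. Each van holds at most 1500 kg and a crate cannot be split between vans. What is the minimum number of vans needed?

Total = 1300 + 1300 + 1150 + 950 + 850 + 750 + 650 + 600 + 250 = 7800 kg.
Lower bound: ⌈7800/1500⌉ = 6 vans.
A packing using 6 vans:
  van 1: 1300 = 1300
  van 2: 1300 = 1300
  van 3: 1150 + 250 = 1400
  van 4: 950 = 950
  van 5: 850 + 650 = 1500
  van 6: 750 + 600 = 1350
This matches the lower bound, so 6 is optimal.

6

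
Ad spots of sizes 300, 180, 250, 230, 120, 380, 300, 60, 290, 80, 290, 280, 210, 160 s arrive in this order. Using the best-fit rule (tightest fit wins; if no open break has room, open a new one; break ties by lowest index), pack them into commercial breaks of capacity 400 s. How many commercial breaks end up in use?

  300 → break 1 (new)  [load 300/400]
  180 → break 2 (new)  [load 180/400]
  250 → break 3 (new)  [load 250/400]
  230 → break 4 (new)  [load 230/400]
  120 → break 3  [load 370/400]
  380 → break 5 (new)  [load 380/400]
  300 → break 6 (new)  [load 300/400]
  60 → break 1  [load 360/400]
  290 → break 7 (new)  [load 290/400]
  80 → break 6  [load 380/400]
  290 → break 8 (new)  [load 290/400]
  280 → break 9 (new)  [load 280/400]
  210 → break 2  [load 390/400]
  160 → break 4  [load 390/400]
9 commercial breaks opened.

9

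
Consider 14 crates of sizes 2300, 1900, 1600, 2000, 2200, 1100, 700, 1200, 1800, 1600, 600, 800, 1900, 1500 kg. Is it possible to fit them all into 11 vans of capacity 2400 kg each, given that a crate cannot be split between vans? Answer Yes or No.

Yes

A valid assignment using 10 vans:
  van 1: 2300 = 2300
  van 2: 2200 = 2200
  van 3: 2000 = 2000
  van 4: 1900 = 1900
  van 5: 1900 = 1900
  van 6: 1800 + 600 = 2400
  van 7: 1600 + 800 = 2400
  van 8: 1600 + 700 = 2300
  van 9: 1500 = 1500
  van 10: 1200 + 1100 = 2300
That uses only 10 ≤ 11, so 11 vans are enough.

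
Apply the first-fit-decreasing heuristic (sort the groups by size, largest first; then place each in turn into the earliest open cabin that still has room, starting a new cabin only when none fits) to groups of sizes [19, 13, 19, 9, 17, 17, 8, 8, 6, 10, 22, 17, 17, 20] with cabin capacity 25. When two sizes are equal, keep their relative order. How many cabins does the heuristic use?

Sorted descending: 22, 20, 19, 19, 17, 17, 17, 17, 13, 10, 9, 8, 8, 6.
  22 → cabin 1 (new)  [load 22/25]
  20 → cabin 2 (new)  [load 20/25]
  19 → cabin 3 (new)  [load 19/25]
  19 → cabin 4 (new)  [load 19/25]
  17 → cabin 5 (new)  [load 17/25]
  17 → cabin 6 (new)  [load 17/25]
  17 → cabin 7 (new)  [load 17/25]
  17 → cabin 8 (new)  [load 17/25]
  13 → cabin 9 (new)  [load 13/25]
  10 → cabin 9  [load 23/25]
  9 → cabin 10 (new)  [load 9/25]
  8 → cabin 5  [load 25/25]
  8 → cabin 6  [load 25/25]
  6 → cabin 3  [load 25/25]
10 cabins opened.

10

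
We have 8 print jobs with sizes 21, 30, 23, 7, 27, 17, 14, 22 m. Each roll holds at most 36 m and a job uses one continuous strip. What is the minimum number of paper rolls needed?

6

Total = 30 + 27 + 23 + 22 + 21 + 17 + 14 + 7 = 161 m.
Lower bound: ⌈161/36⌉ = 5 paper rolls.
A packing using 6 paper rolls:
  roll 1: 30 = 30
  roll 2: 27 + 7 = 34
  roll 3: 23 = 23
  roll 4: 22 + 14 = 36
  roll 5: 21 = 21
  roll 6: 17 = 17
No arrangement into 5 paper rolls stays within capacity, so 6 is optimal.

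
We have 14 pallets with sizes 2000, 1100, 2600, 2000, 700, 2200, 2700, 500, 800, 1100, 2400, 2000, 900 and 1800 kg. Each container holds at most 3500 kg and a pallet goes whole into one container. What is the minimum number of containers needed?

Total = 2700 + 2600 + 2400 + 2200 + 2000 + 2000 + 2000 + 1800 + 1100 + 1100 + 900 + 800 + 700 + 500 = 22800 kg.
Lower bound: ⌈22800/3500⌉ = 7 containers.
Also, 8 pallets each exceed 1750 kg, and no two of those can share a container, so at least 8 containers are needed.
A packing using 8 containers:
  container 1: 2700 + 800 = 3500
  container 2: 2600 + 900 = 3500
  container 3: 2400 + 1100 = 3500
  container 4: 2200 + 1100 = 3300
  container 5: 2000 + 700 + 500 = 3200
  container 6: 2000 = 2000
  container 7: 2000 = 2000
  container 8: 1800 = 1800
This matches the lower bound, so 8 is optimal.

8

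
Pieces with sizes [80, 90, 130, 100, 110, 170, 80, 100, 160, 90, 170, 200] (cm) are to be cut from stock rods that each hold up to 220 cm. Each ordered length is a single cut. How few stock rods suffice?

8

Total = 200 + 170 + 170 + 160 + 130 + 110 + 100 + 100 + 90 + 90 + 80 + 80 = 1480 cm.
Lower bound: ⌈1480/220⌉ = 7 stock rods.
A packing using 8 stock rods:
  stock rod 1: 200 = 200
  stock rod 2: 170 = 170
  stock rod 3: 170 = 170
  stock rod 4: 160 = 160
  stock rod 5: 130 + 90 = 220
  stock rod 6: 110 + 100 = 210
  stock rod 7: 100 + 90 = 190
  stock rod 8: 80 + 80 = 160
No arrangement into 7 stock rods stays within capacity, so 8 is optimal.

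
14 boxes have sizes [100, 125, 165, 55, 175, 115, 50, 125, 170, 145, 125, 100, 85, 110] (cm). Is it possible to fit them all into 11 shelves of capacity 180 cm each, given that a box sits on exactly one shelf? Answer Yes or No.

Total = 1645 cm; ⌈1645/180⌉ = 10.
11 boxes each exceed half the capacity and cannot share a shelf, forcing at least 11 shelves.
The bound of 11 does not rule out 11, but exhaustive search shows no assignment into 11 shelves of capacity 180 cm exists — the minimum is 12.

No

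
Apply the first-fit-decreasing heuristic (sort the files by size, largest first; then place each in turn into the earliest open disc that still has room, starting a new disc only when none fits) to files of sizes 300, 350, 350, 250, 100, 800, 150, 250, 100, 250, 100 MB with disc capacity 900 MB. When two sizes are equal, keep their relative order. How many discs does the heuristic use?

Sorted descending: 800, 350, 350, 300, 250, 250, 250, 150, 100, 100, 100.
  800 → disc 1 (new)  [load 800/900]
  350 → disc 2 (new)  [load 350/900]
  350 → disc 2  [load 700/900]
  300 → disc 3 (new)  [load 300/900]
  250 → disc 3  [load 550/900]
  250 → disc 3  [load 800/900]
  250 → disc 4 (new)  [load 250/900]
  150 → disc 2  [load 850/900]
  100 → disc 1  [load 900/900]
  100 → disc 3  [load 900/900]
  100 → disc 4  [load 350/900]
4 discs opened.

4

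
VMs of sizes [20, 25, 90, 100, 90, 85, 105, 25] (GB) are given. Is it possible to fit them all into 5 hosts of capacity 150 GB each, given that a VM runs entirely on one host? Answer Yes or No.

Yes

A valid assignment using 5 hosts:
  host 1: 105 + 25 + 20 = 150
  host 2: 100 + 25 = 125
  host 3: 90 = 90
  host 4: 90 = 90
  host 5: 85 = 85
Every load is within 150 GB, so 5 hosts suffice.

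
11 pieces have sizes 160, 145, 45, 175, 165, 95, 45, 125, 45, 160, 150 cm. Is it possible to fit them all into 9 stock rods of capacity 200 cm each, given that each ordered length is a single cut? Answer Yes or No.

Yes

A valid assignment using 8 stock rods:
  stock rod 1: 175 = 175
  stock rod 2: 165 = 165
  stock rod 3: 160 = 160
  stock rod 4: 160 = 160
  stock rod 5: 150 + 45 = 195
  stock rod 6: 145 + 45 = 190
  stock rod 7: 125 + 45 = 170
  stock rod 8: 95 = 95
That uses only 8 ≤ 9, so 9 stock rods are enough.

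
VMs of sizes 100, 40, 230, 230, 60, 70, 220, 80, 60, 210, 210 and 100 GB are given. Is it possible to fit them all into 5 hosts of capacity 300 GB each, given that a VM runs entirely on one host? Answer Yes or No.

Total = 1610 GB; ⌈1610/300⌉ = 6.
At least 6 hosts are required, but only 5 are allowed.

No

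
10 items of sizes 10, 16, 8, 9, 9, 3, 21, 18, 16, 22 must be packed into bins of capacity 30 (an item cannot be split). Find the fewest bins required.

5

Total = 22 + 21 + 18 + 16 + 16 + 10 + 9 + 9 + 8 + 3 = 132.
Lower bound: ⌈132/30⌉ = 5 bins.
A packing using 5 bins:
  bin 1: 22 + 8 = 30
  bin 2: 21 + 9 = 30
  bin 3: 18 + 10 = 28
  bin 4: 16 + 9 + 3 = 28
  bin 5: 16 = 16
This matches the lower bound, so 5 is optimal.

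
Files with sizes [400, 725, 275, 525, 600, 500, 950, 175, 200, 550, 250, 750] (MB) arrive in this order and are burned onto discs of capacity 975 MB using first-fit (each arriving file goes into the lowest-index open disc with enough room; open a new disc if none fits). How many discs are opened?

  400 → disc 1 (new)  [load 400/975]
  725 → disc 2 (new)  [load 725/975]
  275 → disc 1  [load 675/975]
  525 → disc 3 (new)  [load 525/975]
  600 → disc 4 (new)  [load 600/975]
  500 → disc 5 (new)  [load 500/975]
  950 → disc 6 (new)  [load 950/975]
  175 → disc 1  [load 850/975]
  200 → disc 2  [load 925/975]
  550 → disc 7 (new)  [load 550/975]
  250 → disc 3  [load 775/975]
  750 → disc 8 (new)  [load 750/975]
8 discs opened.

8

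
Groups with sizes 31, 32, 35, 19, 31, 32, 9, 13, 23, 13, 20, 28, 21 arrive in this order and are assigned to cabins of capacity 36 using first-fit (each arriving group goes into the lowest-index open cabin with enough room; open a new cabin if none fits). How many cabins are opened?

10

  31 → cabin 1 (new)  [load 31/36]
  32 → cabin 2 (new)  [load 32/36]
  35 → cabin 3 (new)  [load 35/36]
  19 → cabin 4 (new)  [load 19/36]
  31 → cabin 5 (new)  [load 31/36]
  32 → cabin 6 (new)  [load 32/36]
  9 → cabin 4  [load 28/36]
  13 → cabin 7 (new)  [load 13/36]
  23 → cabin 7  [load 36/36]
  13 → cabin 8 (new)  [load 13/36]
  20 → cabin 8  [load 33/36]
  28 → cabin 9 (new)  [load 28/36]
  21 → cabin 10 (new)  [load 21/36]
10 cabins opened.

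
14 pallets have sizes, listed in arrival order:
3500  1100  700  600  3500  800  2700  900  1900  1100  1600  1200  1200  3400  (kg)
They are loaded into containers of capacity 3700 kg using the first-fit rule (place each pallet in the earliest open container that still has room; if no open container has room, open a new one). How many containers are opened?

8

  3500 → container 1 (new)  [load 3500/3700]
  1100 → container 2 (new)  [load 1100/3700]
  700 → container 2  [load 1800/3700]
  600 → container 2  [load 2400/3700]
  3500 → container 3 (new)  [load 3500/3700]
  800 → container 2  [load 3200/3700]
  2700 → container 4 (new)  [load 2700/3700]
  900 → container 4  [load 3600/3700]
  1900 → container 5 (new)  [load 1900/3700]
  1100 → container 5  [load 3000/3700]
  1600 → container 6 (new)  [load 1600/3700]
  1200 → container 6  [load 2800/3700]
  1200 → container 7 (new)  [load 1200/3700]
  3400 → container 8 (new)  [load 3400/3700]
8 containers opened.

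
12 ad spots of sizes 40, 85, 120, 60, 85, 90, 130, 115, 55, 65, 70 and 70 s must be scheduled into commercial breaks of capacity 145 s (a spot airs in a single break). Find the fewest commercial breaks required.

Total = 130 + 120 + 115 + 90 + 85 + 85 + 70 + 70 + 65 + 60 + 55 + 40 = 985 s.
Lower bound: ⌈985/145⌉ = 7 commercial breaks.
A packing using 8 commercial breaks:
  break 1: 130 = 130
  break 2: 120 = 120
  break 3: 115 = 115
  break 4: 90 + 55 = 145
  break 5: 85 + 60 = 145
  break 6: 85 + 40 = 125
  break 7: 70 + 70 = 140
  break 8: 65 = 65
No arrangement into 7 commercial breaks stays within capacity, so 8 is optimal.

8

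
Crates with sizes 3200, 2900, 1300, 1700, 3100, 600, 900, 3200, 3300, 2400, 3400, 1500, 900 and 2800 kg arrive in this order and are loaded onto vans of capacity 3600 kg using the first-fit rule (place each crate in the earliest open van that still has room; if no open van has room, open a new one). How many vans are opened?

  3200 → van 1 (new)  [load 3200/3600]
  2900 → van 2 (new)  [load 2900/3600]
  1300 → van 3 (new)  [load 1300/3600]
  1700 → van 3  [load 3000/3600]
  3100 → van 4 (new)  [load 3100/3600]
  600 → van 2  [load 3500/3600]
  900 → van 5 (new)  [load 900/3600]
  3200 → van 6 (new)  [load 3200/3600]
  3300 → van 7 (new)  [load 3300/3600]
  2400 → van 5  [load 3300/3600]
  3400 → van 8 (new)  [load 3400/3600]
  1500 → van 9 (new)  [load 1500/3600]
  900 → van 9  [load 2400/3600]
  2800 → van 10 (new)  [load 2800/3600]
10 vans opened.

10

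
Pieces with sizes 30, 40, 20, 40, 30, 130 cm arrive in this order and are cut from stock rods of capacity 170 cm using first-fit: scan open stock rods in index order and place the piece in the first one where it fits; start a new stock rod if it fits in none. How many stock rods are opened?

  30 → stock rod 1 (new)  [load 30/170]
  40 → stock rod 1  [load 70/170]
  20 → stock rod 1  [load 90/170]
  40 → stock rod 1  [load 130/170]
  30 → stock rod 1  [load 160/170]
  130 → stock rod 2 (new)  [load 130/170]
2 stock rods opened.

2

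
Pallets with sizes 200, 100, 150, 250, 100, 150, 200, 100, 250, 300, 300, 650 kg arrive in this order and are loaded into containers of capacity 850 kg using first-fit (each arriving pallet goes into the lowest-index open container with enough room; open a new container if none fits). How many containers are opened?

4

  200 → container 1 (new)  [load 200/850]
  100 → container 1  [load 300/850]
  150 → container 1  [load 450/850]
  250 → container 1  [load 700/850]
  100 → container 1  [load 800/850]
  150 → container 2 (new)  [load 150/850]
  200 → container 2  [load 350/850]
  100 → container 2  [load 450/850]
  250 → container 2  [load 700/850]
  300 → container 3 (new)  [load 300/850]
  300 → container 3  [load 600/850]
  650 → container 4 (new)  [load 650/850]
4 containers opened.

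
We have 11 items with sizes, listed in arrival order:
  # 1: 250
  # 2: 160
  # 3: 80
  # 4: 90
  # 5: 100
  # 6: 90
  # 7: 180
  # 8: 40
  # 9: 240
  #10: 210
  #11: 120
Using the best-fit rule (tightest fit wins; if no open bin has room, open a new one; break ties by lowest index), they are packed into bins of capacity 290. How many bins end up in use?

7

  250 → bin 1 (new)  [load 250/290]
  160 → bin 2 (new)  [load 160/290]
  80 → bin 2  [load 240/290]
  90 → bin 3 (new)  [load 90/290]
  100 → bin 3  [load 190/290]
  90 → bin 3  [load 280/290]
  180 → bin 4 (new)  [load 180/290]
  40 → bin 1  [load 290/290]
  240 → bin 5 (new)  [load 240/290]
  210 → bin 6 (new)  [load 210/290]
  120 → bin 7 (new)  [load 120/290]
7 bins opened.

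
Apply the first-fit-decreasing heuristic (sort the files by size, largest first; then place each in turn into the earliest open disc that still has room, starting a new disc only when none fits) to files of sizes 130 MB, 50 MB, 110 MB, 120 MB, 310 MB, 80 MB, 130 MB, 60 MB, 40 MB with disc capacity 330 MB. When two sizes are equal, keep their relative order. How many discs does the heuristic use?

4

Sorted descending: 310, 130, 130, 120, 110, 80, 60, 50, 40.
  310 → disc 1 (new)  [load 310/330]
  130 → disc 2 (new)  [load 130/330]
  130 → disc 2  [load 260/330]
  120 → disc 3 (new)  [load 120/330]
  110 → disc 3  [load 230/330]
  80 → disc 3  [load 310/330]
  60 → disc 2  [load 320/330]
  50 → disc 4 (new)  [load 50/330]
  40 → disc 4  [load 90/330]
4 discs opened.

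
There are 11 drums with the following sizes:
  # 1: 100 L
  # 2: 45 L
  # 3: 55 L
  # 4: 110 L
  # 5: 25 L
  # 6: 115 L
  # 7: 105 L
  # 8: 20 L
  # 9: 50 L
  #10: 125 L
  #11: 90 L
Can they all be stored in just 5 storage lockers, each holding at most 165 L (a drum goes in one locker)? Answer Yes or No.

Total = 840 L; ⌈840/165⌉ = 6.
At least 6 storage lockers are required, but only 5 are allowed.

No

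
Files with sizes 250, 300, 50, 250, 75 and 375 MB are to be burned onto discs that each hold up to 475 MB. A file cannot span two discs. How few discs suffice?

Total = 375 + 300 + 250 + 250 + 75 + 50 = 1300 MB.
Lower bound: ⌈1300/475⌉ = 3 discs.
Also, 4 files each exceed 475/2 MB, and no two of those can share a disc, so at least 4 discs are needed.
A packing using 4 discs:
  disc 1: 375 + 75 = 450
  disc 2: 300 + 50 = 350
  disc 3: 250 = 250
  disc 4: 250 = 250
This matches the lower bound, so 4 is optimal.

4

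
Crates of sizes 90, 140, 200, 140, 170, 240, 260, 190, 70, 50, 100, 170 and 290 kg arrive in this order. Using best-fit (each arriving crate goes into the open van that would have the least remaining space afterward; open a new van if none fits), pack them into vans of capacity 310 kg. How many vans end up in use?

8

  90 → van 1 (new)  [load 90/310]
  140 → van 1  [load 230/310]
  200 → van 2 (new)  [load 200/310]
  140 → van 3 (new)  [load 140/310]
  170 → van 3  [load 310/310]
  240 → van 4 (new)  [load 240/310]
  260 → van 5 (new)  [load 260/310]
  190 → van 6 (new)  [load 190/310]
  70 → van 4  [load 310/310]
  50 → van 5  [load 310/310]
  100 → van 2  [load 300/310]
  170 → van 7 (new)  [load 170/310]
  290 → van 8 (new)  [load 290/310]
8 vans opened.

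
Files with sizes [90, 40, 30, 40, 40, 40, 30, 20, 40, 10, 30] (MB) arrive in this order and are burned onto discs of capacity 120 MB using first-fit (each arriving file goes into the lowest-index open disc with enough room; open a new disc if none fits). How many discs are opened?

  90 → disc 1 (new)  [load 90/120]
  40 → disc 2 (new)  [load 40/120]
  30 → disc 1  [load 120/120]
  40 → disc 2  [load 80/120]
  40 → disc 2  [load 120/120]
  40 → disc 3 (new)  [load 40/120]
  30 → disc 3  [load 70/120]
  20 → disc 3  [load 90/120]
  40 → disc 4 (new)  [load 40/120]
  10 → disc 3  [load 100/120]
  30 → disc 4  [load 70/120]
4 discs opened.

4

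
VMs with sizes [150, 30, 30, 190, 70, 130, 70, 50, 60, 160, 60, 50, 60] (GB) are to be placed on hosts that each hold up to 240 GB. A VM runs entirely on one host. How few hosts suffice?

Total = 190 + 160 + 150 + 130 + 70 + 70 + 60 + 60 + 60 + 50 + 50 + 30 + 30 = 1110 GB.
Lower bound: ⌈1110/240⌉ = 5 hosts.
A packing using 5 hosts:
  host 1: 190 + 50 = 240
  host 2: 160 + 70 = 230
  host 3: 150 + 70 = 220
  host 4: 130 + 60 + 50 = 240
  host 5: 60 + 60 + 30 + 30 = 180
This matches the lower bound, so 5 is optimal.

5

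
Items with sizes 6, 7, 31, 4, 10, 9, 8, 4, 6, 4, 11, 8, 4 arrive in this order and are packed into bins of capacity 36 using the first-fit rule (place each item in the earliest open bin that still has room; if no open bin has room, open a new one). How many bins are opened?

4

  6 → bin 1 (new)  [load 6/36]
  7 → bin 1  [load 13/36]
  31 → bin 2 (new)  [load 31/36]
  4 → bin 1  [load 17/36]
  10 → bin 1  [load 27/36]
  9 → bin 1  [load 36/36]
  8 → bin 3 (new)  [load 8/36]
  4 → bin 2  [load 35/36]
  6 → bin 3  [load 14/36]
  4 → bin 3  [load 18/36]
  11 → bin 3  [load 29/36]
  8 → bin 4 (new)  [load 8/36]
  4 → bin 3  [load 33/36]
4 bins opened.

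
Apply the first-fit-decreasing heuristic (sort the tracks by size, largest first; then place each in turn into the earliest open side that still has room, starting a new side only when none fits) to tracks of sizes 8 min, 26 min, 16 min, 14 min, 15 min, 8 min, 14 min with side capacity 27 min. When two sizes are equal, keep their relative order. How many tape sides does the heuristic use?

Sorted descending: 26, 16, 15, 14, 14, 8, 8.
  26 → side 1 (new)  [load 26/27]
  16 → side 2 (new)  [load 16/27]
  15 → side 3 (new)  [load 15/27]
  14 → side 4 (new)  [load 14/27]
  14 → side 5 (new)  [load 14/27]
  8 → side 2  [load 24/27]
  8 → side 3  [load 23/27]
5 tape sides opened.

5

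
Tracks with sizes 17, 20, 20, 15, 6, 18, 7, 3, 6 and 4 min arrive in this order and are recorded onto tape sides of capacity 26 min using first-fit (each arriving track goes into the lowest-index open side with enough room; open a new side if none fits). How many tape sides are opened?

5

  17 → side 1 (new)  [load 17/26]
  20 → side 2 (new)  [load 20/26]
  20 → side 3 (new)  [load 20/26]
  15 → side 4 (new)  [load 15/26]
  6 → side 1  [load 23/26]
  18 → side 5 (new)  [load 18/26]
  7 → side 4  [load 22/26]
  3 → side 1  [load 26/26]
  6 → side 2  [load 26/26]
  4 → side 3  [load 24/26]
5 tape sides opened.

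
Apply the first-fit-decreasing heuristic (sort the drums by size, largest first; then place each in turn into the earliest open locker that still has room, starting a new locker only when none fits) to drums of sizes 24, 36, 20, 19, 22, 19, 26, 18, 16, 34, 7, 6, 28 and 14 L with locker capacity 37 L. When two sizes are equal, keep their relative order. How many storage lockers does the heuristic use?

Sorted descending: 36, 34, 28, 26, 24, 22, 20, 19, 19, 18, 16, 14, 7, 6.
  36 → locker 1 (new)  [load 36/37]
  34 → locker 2 (new)  [load 34/37]
  28 → locker 3 (new)  [load 28/37]
  26 → locker 4 (new)  [load 26/37]
  24 → locker 5 (new)  [load 24/37]
  22 → locker 6 (new)  [load 22/37]
  20 → locker 7 (new)  [load 20/37]
  19 → locker 8 (new)  [load 19/37]
  19 → locker 9 (new)  [load 19/37]
  18 → locker 8  [load 37/37]
  16 → locker 7  [load 36/37]
  14 → locker 6  [load 36/37]
  7 → locker 3  [load 35/37]
  6 → locker 4  [load 32/37]
9 storage lockers opened.

9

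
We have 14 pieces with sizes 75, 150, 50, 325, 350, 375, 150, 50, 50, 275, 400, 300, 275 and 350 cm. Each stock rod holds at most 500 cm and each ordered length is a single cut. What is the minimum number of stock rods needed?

Total = 400 + 375 + 350 + 350 + 325 + 300 + 275 + 275 + 150 + 150 + 75 + 50 + 50 + 50 = 3175 cm.
Lower bound: ⌈3175/500⌉ = 7 stock rods.
Also, 8 pieces each exceed 250 cm, and no two of those can share a stock rod, so at least 8 stock rods are needed.
A packing using 8 stock rods:
  stock rod 1: 400 + 75 = 475
  stock rod 2: 375 + 50 + 50 = 475
  stock rod 3: 350 + 150 = 500
  stock rod 4: 350 + 150 = 500
  stock rod 5: 325 + 50 = 375
  stock rod 6: 300 = 300
  stock rod 7: 275 = 275
  stock rod 8: 275 = 275
This matches the lower bound, so 8 is optimal.

8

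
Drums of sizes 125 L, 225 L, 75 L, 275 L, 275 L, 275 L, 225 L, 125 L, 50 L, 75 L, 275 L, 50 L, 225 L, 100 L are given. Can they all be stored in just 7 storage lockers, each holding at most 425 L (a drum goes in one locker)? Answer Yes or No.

A valid assignment using 7 storage lockers:
  locker 1: 275 + 125 = 400
  locker 2: 275 + 125 = 400
  locker 3: 275 + 100 + 50 = 425
  locker 4: 275 + 75 + 75 = 425
  locker 5: 225 + 50 = 275
  locker 6: 225 = 225
  locker 7: 225 = 225
Every load is within 425 L, so 7 storage lockers suffice.

Yes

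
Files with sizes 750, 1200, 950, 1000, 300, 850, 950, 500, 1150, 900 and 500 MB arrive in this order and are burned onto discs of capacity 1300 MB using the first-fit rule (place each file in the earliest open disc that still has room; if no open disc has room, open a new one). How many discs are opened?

9

  750 → disc 1 (new)  [load 750/1300]
  1200 → disc 2 (new)  [load 1200/1300]
  950 → disc 3 (new)  [load 950/1300]
  1000 → disc 4 (new)  [load 1000/1300]
  300 → disc 1  [load 1050/1300]
  850 → disc 5 (new)  [load 850/1300]
  950 → disc 6 (new)  [load 950/1300]
  500 → disc 7 (new)  [load 500/1300]
  1150 → disc 8 (new)  [load 1150/1300]
  900 → disc 9 (new)  [load 900/1300]
  500 → disc 7  [load 1000/1300]
9 discs opened.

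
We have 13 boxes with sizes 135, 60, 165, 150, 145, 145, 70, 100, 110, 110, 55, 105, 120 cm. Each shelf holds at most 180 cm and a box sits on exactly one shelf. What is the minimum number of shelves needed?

10

Total = 165 + 150 + 145 + 145 + 135 + 120 + 110 + 110 + 105 + 100 + 70 + 60 + 55 = 1470 cm.
Lower bound: ⌈1470/180⌉ = 9 shelves.
Also, 10 boxes each exceed 90 cm, and no two of those can share a shelf, so at least 10 shelves are needed.
A packing using 10 shelves:
  shelf 1: 165 = 165
  shelf 2: 150 = 150
  shelf 3: 145 = 145
  shelf 4: 145 = 145
  shelf 5: 135 = 135
  shelf 6: 120 + 60 = 180
  shelf 7: 110 + 70 = 180
  shelf 8: 110 + 55 = 165
  shelf 9: 105 = 105
  shelf 10: 100 = 100
This matches the lower bound, so 10 is optimal.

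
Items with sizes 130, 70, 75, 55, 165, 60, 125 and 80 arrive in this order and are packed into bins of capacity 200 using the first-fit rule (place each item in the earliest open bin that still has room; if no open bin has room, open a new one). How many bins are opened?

  130 → bin 1 (new)  [load 130/200]
  70 → bin 1  [load 200/200]
  75 → bin 2 (new)  [load 75/200]
  55 → bin 2  [load 130/200]
  165 → bin 3 (new)  [load 165/200]
  60 → bin 2  [load 190/200]
  125 → bin 4 (new)  [load 125/200]
  80 → bin 5 (new)  [load 80/200]
5 bins opened.

5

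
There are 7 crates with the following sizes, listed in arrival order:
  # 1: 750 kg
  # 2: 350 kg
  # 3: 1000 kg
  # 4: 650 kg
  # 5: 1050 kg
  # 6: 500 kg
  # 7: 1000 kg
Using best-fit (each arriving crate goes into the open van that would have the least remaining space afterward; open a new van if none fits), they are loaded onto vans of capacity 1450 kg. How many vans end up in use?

  750 → van 1 (new)  [load 750/1450]
  350 → van 1  [load 1100/1450]
  1000 → van 2 (new)  [load 1000/1450]
  650 → van 3 (new)  [load 650/1450]
  1050 → van 4 (new)  [load 1050/1450]
  500 → van 3  [load 1150/1450]
  1000 → van 5 (new)  [load 1000/1450]
5 vans opened.

5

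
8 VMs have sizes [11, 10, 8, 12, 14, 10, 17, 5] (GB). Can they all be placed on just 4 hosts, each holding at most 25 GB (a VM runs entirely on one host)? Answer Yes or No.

Yes

A valid assignment using 4 hosts:
  host 1: 17 + 8 = 25
  host 2: 14 + 11 = 25
  host 3: 12 + 10 = 22
  host 4: 10 + 5 = 15
Every load is within 25 GB, so 4 hosts suffice.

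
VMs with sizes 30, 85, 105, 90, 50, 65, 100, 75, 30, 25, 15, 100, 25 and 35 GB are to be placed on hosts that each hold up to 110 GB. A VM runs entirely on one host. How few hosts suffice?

8

Total = 105 + 100 + 100 + 90 + 85 + 75 + 65 + 50 + 35 + 30 + 30 + 25 + 25 + 15 = 830 GB.
Lower bound: ⌈830/110⌉ = 8 hosts.
A packing using 8 hosts:
  host 1: 105 = 105
  host 2: 100 = 100
  host 3: 100 = 100
  host 4: 90 + 15 = 105
  host 5: 85 + 25 = 110
  host 6: 75 + 35 = 110
  host 7: 65 + 30 = 95
  host 8: 50 + 30 + 25 = 105
This matches the lower bound, so 8 is optimal.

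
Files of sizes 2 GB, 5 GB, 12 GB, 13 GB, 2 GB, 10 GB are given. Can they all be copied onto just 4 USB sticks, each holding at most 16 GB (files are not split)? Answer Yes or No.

A valid assignment using 3 USB sticks:
  USB stick 1: 13 + 2 = 15
  USB stick 2: 12 + 2 = 14
  USB stick 3: 10 + 5 = 15
That uses only 3 ≤ 4, so 4 USB sticks are enough.

Yes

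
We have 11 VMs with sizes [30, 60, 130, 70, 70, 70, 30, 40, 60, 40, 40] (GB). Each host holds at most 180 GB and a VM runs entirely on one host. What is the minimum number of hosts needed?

Total = 130 + 70 + 70 + 70 + 60 + 60 + 40 + 40 + 40 + 30 + 30 = 640 GB.
Lower bound: ⌈640/180⌉ = 4 hosts.
A packing using 4 hosts:
  host 1: 130 + 40 = 170
  host 2: 70 + 70 + 40 = 180
  host 3: 70 + 60 + 40 = 170
  host 4: 60 + 30 + 30 = 120
This matches the lower bound, so 4 is optimal.

4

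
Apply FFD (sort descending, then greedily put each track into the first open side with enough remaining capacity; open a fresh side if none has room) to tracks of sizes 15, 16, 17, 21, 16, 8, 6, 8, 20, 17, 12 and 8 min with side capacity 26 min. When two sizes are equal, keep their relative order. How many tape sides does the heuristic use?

8

Sorted descending: 21, 20, 17, 17, 16, 16, 15, 12, 8, 8, 8, 6.
  21 → side 1 (new)  [load 21/26]
  20 → side 2 (new)  [load 20/26]
  17 → side 3 (new)  [load 17/26]
  17 → side 4 (new)  [load 17/26]
  16 → side 5 (new)  [load 16/26]
  16 → side 6 (new)  [load 16/26]
  15 → side 7 (new)  [load 15/26]
  12 → side 8 (new)  [load 12/26]
  8 → side 3  [load 25/26]
  8 → side 4  [load 25/26]
  8 → side 5  [load 24/26]
  6 → side 2  [load 26/26]
8 tape sides opened.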